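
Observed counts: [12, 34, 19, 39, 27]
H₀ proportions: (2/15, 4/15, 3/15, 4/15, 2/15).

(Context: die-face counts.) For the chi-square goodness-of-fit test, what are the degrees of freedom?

df = k − 1 = 5 − 1 = 4

degrees of freedom = 4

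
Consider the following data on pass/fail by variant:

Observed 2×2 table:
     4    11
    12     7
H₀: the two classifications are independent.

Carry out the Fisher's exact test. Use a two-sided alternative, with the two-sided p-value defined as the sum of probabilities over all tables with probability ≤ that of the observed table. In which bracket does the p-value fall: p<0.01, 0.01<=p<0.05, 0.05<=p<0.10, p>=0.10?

Margins: r₁=15, r₂=19, c₁=16, c₂=18, n=34
p_obs = C(15,4)·C(19,12)/C(34,16); sum pmf over tables with pmf ≤ p_obs
p-value (two-sided) = 0.04544
→ bracket: 0.01<=p<0.05

p-value bracket: 0.01<=p<0.05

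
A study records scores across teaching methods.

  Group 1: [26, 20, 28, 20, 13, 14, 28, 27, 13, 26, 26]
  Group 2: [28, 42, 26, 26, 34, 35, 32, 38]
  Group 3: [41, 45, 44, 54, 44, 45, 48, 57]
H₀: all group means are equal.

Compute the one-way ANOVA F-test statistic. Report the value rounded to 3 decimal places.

Group means [21.91, 32.62, 47.25], grand mean 32.593
SSB = Σnᵢ(x̄ᵢ−x̄)² = 2974.234; SSW = ΣΣ(x−x̄ᵢ)² = 824.284
MSB = 2974.234/2 = 1487.1172; MSW = 824.284/24 = 34.3452
F = MSB/MSW = 43.2992
df = (2, 24)

test statistic = 43.299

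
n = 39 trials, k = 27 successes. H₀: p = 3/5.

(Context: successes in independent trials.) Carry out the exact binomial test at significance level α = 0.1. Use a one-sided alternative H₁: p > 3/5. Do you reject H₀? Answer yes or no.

reject H₀: no

Exact binomial: n=39, k=27, p₀=3/5=0.6000
P(X≥27) from Σ C(n,i)·p₀^i·(1−p₀)^(n−i)
p-value (one-sided, H₁ greater) = 0.15537
At α=0.1: p ≥ α → fail to reject H₀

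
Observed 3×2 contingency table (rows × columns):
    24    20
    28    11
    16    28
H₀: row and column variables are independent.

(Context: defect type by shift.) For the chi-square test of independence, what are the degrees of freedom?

df = (r−1)(c−1) = (3−1)·(2−1) = 2

degrees of freedom = 2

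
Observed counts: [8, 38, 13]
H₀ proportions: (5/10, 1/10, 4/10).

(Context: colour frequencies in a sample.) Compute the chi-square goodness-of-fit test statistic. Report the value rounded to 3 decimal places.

test statistic = 195.076

n = 59; E_i = n·p_i = [29.50, 5.90, 23.60]
χ² = (8−29.50)²/29.50 + (38−5.90)²/5.90 + (13−23.60)²/23.60 = 195.0763
df = 2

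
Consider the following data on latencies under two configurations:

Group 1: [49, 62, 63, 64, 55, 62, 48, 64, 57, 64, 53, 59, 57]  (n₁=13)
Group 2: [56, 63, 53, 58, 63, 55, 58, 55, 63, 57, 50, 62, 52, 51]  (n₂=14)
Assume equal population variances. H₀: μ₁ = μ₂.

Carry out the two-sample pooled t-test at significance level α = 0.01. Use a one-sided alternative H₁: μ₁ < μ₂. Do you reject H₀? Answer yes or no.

reject H₀: no

x̄₁=58.231, s₁=5.644, n₁=13
x̄₂=56.857, s₂=4.555, n₂=14
s_p² = [12·5.644² + 13·4.555²]/25 = 26.0809
SE = √(s_p²·(1/13+1/14)) = 1.9670
t = (58.231−56.857)/1.9670 = 0.6983
df = 25
p-value (one-sided, H₁ less) = 0.75429
At α=0.01: p ≥ α → fail to reject H₀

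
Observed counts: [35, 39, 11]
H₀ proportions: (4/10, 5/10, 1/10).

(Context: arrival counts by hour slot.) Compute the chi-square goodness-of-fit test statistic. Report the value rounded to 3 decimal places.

test statistic = 1.053

n = 85; E_i = n·p_i = [34.00, 42.50, 8.50]
χ² = (35−34.00)²/34.00 + (39−42.50)²/42.50 + (11−8.50)²/8.50 = 1.0529
df = 2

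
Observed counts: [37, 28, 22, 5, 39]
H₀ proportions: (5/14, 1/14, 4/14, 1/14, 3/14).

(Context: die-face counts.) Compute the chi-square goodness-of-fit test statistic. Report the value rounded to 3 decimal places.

n = 131; E_i = n·p_i = [46.79, 9.36, 37.43, 9.36, 28.07]
χ² = (37−46.79)²/46.79 + (28−9.36)²/9.36 + (22−37.43)²/37.43 + (5−9.36)²/9.36 + (39−28.07)²/28.07 = 51.8336
df = 4

test statistic = 51.834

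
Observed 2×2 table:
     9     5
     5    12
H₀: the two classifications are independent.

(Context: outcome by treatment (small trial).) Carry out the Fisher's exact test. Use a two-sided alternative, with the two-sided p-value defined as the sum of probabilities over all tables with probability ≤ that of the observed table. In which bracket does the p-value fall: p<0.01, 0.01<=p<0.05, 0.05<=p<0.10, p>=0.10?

p-value bracket: 0.05<=p<0.10

Margins: r₁=14, r₂=17, c₁=14, c₂=17, n=31
p_obs = C(14,9)·C(17,5)/C(31,14); sum pmf over tables with pmf ≤ p_obs
p-value (two-sided) = 0.07592
→ bracket: 0.05<=p<0.10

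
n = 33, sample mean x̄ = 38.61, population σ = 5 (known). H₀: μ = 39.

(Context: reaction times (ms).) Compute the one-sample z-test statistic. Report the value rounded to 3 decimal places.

SE = σ/√n = 5/√33 = 0.8704
z = (x̄−μ₀)/SE = (38.61−39)/0.8704 = -0.4481

test statistic = -0.448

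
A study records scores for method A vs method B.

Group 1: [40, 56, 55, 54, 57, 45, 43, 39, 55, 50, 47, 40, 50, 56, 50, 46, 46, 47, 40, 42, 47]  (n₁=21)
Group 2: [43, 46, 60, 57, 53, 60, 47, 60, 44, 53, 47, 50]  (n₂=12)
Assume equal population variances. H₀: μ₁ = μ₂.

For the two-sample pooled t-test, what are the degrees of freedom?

df = n₁ + n₂ − 2 = 21 + 12 − 2 = 31

degrees of freedom = 31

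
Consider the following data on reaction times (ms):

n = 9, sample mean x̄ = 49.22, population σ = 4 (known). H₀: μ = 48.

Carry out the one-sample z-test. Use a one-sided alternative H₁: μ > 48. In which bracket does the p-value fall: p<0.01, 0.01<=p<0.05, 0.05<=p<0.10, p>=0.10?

SE = σ/√n = 4/√9 = 1.3333
z = (x̄−μ₀)/SE = (49.22−48)/1.3333 = 0.9150
p-value (one-sided, H₁ greater) = 0.18010
→ bracket: p>=0.10

p-value bracket: p>=0.10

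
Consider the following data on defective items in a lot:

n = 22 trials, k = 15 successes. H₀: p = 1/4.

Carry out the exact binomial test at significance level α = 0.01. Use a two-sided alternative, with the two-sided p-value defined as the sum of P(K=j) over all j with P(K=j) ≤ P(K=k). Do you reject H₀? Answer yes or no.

reject H₀: yes

Exact binomial: n=22, k=15, p₀=1/4=0.2500
P(X=j) = C(n,j)·p₀^j·(1−p₀)^(n−j); p = Σ P(X=j) over j with P(X=j) ≤ P(X=15)
p-value (two-sided) = 0.00002
At α=0.01: p < α → reject H₀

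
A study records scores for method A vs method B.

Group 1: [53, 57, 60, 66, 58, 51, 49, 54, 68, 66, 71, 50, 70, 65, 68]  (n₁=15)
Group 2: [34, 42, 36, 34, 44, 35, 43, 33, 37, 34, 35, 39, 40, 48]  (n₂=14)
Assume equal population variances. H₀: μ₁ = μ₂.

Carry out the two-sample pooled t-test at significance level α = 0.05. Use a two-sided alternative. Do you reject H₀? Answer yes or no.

reject H₀: yes

x̄₁=60.400, s₁=7.763, n₁=15
x̄₂=38.143, s₂=4.622, n₂=14
s_p² = [14·7.763² + 13·4.622²]/27 = 41.5302
SE = √(s_p²·(1/15+1/14)) = 2.3948
t = (60.400−38.143)/2.3948 = 9.2939
df = 27
p-value (two-sided) = 0.00000
At α=0.05: p < α → reject H₀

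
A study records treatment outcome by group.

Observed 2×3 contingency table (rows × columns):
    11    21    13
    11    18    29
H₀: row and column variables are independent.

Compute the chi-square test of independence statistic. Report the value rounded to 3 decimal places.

test statistic = 4.761

Row totals [45, 58], col totals [22, 39, 42], n=103
χ² = (11−9.61)²/9.61 + (21−17.04)²/17.04 + (13−18.35)²/18.35 + (11−12.39)²/12.39 + (18−21.96)²/21.96 + (29−23.65)²/23.65 = 4.7611
df = 2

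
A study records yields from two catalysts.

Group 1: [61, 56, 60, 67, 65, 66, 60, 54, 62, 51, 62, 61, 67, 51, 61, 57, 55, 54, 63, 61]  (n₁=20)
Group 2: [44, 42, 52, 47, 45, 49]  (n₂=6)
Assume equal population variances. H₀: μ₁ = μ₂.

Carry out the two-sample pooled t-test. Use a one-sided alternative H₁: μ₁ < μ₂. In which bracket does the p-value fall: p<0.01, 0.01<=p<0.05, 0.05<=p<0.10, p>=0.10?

p-value bracket: p>=0.10

x̄₁=59.700, s₁=4.932, n₁=20
x̄₂=46.500, s₂=3.619, n₂=6
s_p² = [19·4.932² + 5·3.619²]/24 = 21.9875
SE = √(s_p²·(1/20+1/6)) = 2.1826
t = (59.700−46.500)/2.1826 = 6.0477
df = 24
p-value (one-sided, H₁ less) = 1.00000
→ bracket: p>=0.10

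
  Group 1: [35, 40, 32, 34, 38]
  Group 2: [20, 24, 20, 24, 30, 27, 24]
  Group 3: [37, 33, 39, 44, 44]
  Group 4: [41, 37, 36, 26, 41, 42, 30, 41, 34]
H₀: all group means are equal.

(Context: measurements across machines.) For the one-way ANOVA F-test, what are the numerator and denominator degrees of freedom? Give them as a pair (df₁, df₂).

k = 4 groups, N = 26 total
df = (k−1, N−k) = (4−1, 26−4) = (3, 22)

degrees of freedom = [3, 22]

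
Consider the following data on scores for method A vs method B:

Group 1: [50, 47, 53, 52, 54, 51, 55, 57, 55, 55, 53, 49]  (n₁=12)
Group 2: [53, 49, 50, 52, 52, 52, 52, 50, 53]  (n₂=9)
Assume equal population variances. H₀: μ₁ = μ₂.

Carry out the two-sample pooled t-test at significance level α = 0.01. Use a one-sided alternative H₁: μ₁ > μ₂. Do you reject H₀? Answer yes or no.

reject H₀: no

x̄₁=52.583, s₁=2.906, n₁=12
x̄₂=51.444, s₂=1.424, n₂=9
s_p² = [11·2.906² + 8·1.424²]/19 = 5.7442
SE = √(s_p²·(1/12+1/9)) = 1.0568
t = (52.583−51.444)/1.0568 = 1.0776
df = 19
p-value (one-sided, H₁ greater) = 0.14735
At α=0.01: p ≥ α → fail to reject H₀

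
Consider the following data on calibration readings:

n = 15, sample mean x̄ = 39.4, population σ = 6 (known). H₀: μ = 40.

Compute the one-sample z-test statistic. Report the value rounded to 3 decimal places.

SE = σ/√n = 6/√15 = 1.5492
z = (x̄−μ₀)/SE = (39.4−40)/1.5492 = -0.3873

test statistic = -0.387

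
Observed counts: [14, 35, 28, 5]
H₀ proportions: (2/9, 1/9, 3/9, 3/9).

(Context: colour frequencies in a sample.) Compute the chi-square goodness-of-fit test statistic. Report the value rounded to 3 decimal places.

n = 82; E_i = n·p_i = [18.22, 9.11, 27.33, 27.33]
χ² = (14−18.22)²/18.22 + (35−9.11)²/9.11 + (28−27.33)²/27.33 + (5−27.33)²/27.33 = 92.8049
df = 3

test statistic = 92.805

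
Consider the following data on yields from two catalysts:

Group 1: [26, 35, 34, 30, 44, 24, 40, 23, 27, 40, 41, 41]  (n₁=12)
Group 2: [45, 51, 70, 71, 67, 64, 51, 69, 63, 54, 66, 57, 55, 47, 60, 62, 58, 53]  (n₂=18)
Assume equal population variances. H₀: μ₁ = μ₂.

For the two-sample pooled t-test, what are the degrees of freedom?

df = n₁ + n₂ − 2 = 12 + 18 − 2 = 28

degrees of freedom = 28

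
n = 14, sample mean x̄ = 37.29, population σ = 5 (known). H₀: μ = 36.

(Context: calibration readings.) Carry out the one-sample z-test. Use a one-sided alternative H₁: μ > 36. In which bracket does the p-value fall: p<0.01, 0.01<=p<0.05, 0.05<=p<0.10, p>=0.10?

SE = σ/√n = 5/√14 = 1.3363
z = (x̄−μ₀)/SE = (37.29−36)/1.3363 = 0.9653
p-value (one-sided, H₁ greater) = 0.16719
→ bracket: p>=0.10

p-value bracket: p>=0.10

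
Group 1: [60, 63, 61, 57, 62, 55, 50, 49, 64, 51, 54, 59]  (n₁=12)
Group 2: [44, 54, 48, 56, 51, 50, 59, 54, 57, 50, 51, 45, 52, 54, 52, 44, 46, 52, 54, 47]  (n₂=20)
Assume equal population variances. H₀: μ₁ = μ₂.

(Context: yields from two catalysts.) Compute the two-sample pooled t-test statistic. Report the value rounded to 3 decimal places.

x̄₁=57.083, s₁=5.230, n₁=12
x̄₂=51.000, s₂=4.292, n₂=20
s_p² = [11·5.230² + 19·4.292²]/30 = 21.6972
SE = √(s_p²·(1/12+1/20)) = 1.7009
t = (57.083−51.000)/1.7009 = 3.5766
df = 30

test statistic = 3.577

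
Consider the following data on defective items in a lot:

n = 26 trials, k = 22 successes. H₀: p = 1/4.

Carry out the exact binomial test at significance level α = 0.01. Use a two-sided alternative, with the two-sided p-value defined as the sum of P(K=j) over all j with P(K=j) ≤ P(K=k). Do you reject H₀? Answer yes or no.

Exact binomial: n=26, k=22, p₀=1/4=0.2500
P(X=j) = C(n,j)·p₀^j·(1−p₀)^(n−j); p = Σ P(X=j) over j with P(X=j) ≤ P(X=22)
p-value (two-sided) = 0.00000
At α=0.01: p < α → reject H₀

reject H₀: yes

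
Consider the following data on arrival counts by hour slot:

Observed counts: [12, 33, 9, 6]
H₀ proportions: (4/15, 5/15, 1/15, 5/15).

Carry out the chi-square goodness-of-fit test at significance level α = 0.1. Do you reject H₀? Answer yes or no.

n = 60; E_i = n·p_i = [16.00, 20.00, 4.00, 20.00]
χ² = (12−16.00)²/16.00 + (33−20.00)²/20.00 + (9−4.00)²/4.00 + (6−20.00)²/20.00 = 25.5000
df = 3
p-value (upper-tail) = 0.00001
At α=0.1: p < α → reject H₀

reject H₀: yes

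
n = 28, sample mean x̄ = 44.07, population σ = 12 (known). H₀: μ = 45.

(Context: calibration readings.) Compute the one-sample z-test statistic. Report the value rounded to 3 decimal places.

SE = σ/√n = 12/√28 = 2.2678
z = (x̄−μ₀)/SE = (44.07−45)/2.2678 = -0.4101

test statistic = -0.410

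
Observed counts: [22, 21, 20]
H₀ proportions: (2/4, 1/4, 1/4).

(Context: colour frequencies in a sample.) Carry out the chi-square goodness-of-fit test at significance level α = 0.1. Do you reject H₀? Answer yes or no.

reject H₀: yes

n = 63; E_i = n·p_i = [31.50, 15.75, 15.75]
χ² = (22−31.50)²/31.50 + (21−15.75)²/15.75 + (20−15.75)²/15.75 = 5.7619
df = 2
p-value (upper-tail) = 0.05608
At α=0.1: p < α → reject H₀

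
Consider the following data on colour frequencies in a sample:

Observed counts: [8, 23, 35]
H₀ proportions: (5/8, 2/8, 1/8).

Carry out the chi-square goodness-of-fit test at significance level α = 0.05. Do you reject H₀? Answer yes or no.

reject H₀: yes

n = 66; E_i = n·p_i = [41.25, 16.50, 8.25]
χ² = (8−41.25)²/41.25 + (23−16.50)²/16.50 + (35−8.25)²/8.25 = 116.0970
df = 2
p-value (upper-tail) = 0.00000
At α=0.05: p < α → reject H₀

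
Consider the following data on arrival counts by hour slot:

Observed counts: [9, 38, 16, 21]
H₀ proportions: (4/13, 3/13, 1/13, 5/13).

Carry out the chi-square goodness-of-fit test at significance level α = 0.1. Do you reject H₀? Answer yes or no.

reject H₀: yes

n = 84; E_i = n·p_i = [25.85, 19.38, 6.46, 32.31]
χ² = (9−25.85)²/25.85 + (38−19.38)²/19.38 + (16−6.46)²/6.46 + (21−32.31)²/32.31 = 46.8950
df = 3
p-value (upper-tail) = 0.00000
At α=0.1: p < α → reject H₀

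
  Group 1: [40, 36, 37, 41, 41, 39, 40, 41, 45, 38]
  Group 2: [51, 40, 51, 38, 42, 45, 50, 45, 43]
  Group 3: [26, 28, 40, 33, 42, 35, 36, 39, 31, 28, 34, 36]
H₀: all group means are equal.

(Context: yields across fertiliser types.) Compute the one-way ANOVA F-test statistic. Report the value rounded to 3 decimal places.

Group means [39.80, 45.00, 34.00], grand mean 39.065
SSB = Σnᵢ(x̄ᵢ−x̄)² = 630.271; SSW = ΣΣ(x−x̄ᵢ)² = 521.600
MSB = 630.271/2 = 315.1355; MSW = 521.600/28 = 18.6286
F = MSB/MSW = 16.9168
df = (2, 28)

test statistic = 16.917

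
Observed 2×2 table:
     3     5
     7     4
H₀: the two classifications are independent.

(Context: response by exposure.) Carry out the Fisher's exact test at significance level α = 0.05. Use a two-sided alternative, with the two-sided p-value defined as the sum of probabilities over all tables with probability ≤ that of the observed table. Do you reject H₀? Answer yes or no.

Margins: r₁=8, r₂=11, c₁=10, c₂=9, n=19
p_obs = C(8,3)·C(11,7)/C(19,10); sum pmf over tables with pmf ≤ p_obs
p-value (two-sided) = 0.36985
At α=0.05: p ≥ α → fail to reject H₀

reject H₀: no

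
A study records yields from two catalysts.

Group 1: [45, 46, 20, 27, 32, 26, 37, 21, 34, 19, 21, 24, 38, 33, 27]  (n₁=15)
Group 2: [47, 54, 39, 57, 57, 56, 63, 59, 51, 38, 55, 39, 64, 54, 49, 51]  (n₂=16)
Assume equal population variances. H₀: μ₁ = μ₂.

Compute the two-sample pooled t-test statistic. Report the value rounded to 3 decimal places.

test statistic = -7.314

x̄₁=30.000, s₁=8.767, n₁=15
x̄₂=52.062, s₂=8.029, n₂=16
s_p² = [14·8.767² + 15·8.029²]/29 = 70.4461
SE = √(s_p²·(1/15+1/16)) = 3.0165
t = (30.000−52.062)/3.0165 = -7.3139
df = 29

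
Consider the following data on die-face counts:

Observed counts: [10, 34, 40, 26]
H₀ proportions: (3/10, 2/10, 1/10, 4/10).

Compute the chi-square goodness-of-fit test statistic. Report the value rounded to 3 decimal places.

n = 110; E_i = n·p_i = [33.00, 22.00, 11.00, 44.00]
χ² = (10−33.00)²/33.00 + (34−22.00)²/22.00 + (40−11.00)²/11.00 + (26−44.00)²/44.00 = 106.3939
df = 3

test statistic = 106.394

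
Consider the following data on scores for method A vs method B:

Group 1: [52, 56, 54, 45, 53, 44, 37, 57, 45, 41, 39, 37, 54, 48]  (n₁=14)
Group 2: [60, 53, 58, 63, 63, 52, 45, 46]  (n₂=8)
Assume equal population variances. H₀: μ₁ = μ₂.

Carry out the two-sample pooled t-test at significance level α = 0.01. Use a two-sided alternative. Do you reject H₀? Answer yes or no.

reject H₀: no

x̄₁=47.286, s₁=7.108, n₁=14
x̄₂=55.000, s₂=7.131, n₂=8
s_p² = [13·7.108² + 7·7.131²]/20 = 50.6429
SE = √(s_p²·(1/14+1/8)) = 3.1540
t = (47.286−55.000)/3.1540 = -2.4459
df = 20
p-value (two-sided) = 0.02382
At α=0.01: p ≥ α → fail to reject H₀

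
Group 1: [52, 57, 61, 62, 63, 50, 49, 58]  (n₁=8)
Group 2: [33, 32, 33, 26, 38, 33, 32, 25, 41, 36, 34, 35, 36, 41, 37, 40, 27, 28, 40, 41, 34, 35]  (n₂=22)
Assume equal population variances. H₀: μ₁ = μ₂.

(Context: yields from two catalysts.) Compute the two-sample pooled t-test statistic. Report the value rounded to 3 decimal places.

x̄₁=56.500, s₁=5.529, n₁=8
x̄₂=34.409, s₂=4.837, n₂=22
s_p² = [7·5.529² + 21·4.837²]/28 = 25.1899
SE = √(s_p²·(1/8+1/22)) = 2.0721
t = (56.500−34.409)/2.0721 = 10.6609
df = 28

test statistic = 10.661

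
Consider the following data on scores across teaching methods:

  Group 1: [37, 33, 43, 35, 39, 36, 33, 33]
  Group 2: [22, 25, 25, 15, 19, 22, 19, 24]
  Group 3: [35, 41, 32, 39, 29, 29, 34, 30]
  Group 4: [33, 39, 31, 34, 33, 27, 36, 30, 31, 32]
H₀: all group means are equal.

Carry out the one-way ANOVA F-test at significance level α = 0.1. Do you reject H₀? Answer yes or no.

Group means [36.12, 21.38, 33.62, 32.60], grand mean 31.029
SSB = Σnᵢ(x̄ᵢ−x̄)² = 1031.946; SSW = ΣΣ(x−x̄ᵢ)² = 415.025
MSB = 1031.946/3 = 343.9819; MSW = 415.025/30 = 13.8342
F = MSB/MSW = 24.8647
df = (3, 30)
p-value (upper-tail) = 0.00000
At α=0.1: p < α → reject H₀

reject H₀: yes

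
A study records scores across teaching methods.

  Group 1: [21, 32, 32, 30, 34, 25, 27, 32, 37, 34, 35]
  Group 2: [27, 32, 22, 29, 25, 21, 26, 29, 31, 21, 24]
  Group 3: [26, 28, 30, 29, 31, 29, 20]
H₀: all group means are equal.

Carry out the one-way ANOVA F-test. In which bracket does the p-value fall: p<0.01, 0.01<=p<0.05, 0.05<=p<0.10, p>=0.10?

p-value bracket: 0.01<=p<0.05

Group means [30.82, 26.09, 27.57], grand mean 28.241
SSB = Σnᵢ(x̄ᵢ−x̄)² = 127.051; SSW = ΣΣ(x−x̄ᵢ)² = 458.260
MSB = 127.051/2 = 63.5253; MSW = 458.260/26 = 17.6254
F = MSB/MSW = 3.6042
df = (2, 26)
p-value (upper-tail) = 0.04154
→ bracket: 0.01<=p<0.05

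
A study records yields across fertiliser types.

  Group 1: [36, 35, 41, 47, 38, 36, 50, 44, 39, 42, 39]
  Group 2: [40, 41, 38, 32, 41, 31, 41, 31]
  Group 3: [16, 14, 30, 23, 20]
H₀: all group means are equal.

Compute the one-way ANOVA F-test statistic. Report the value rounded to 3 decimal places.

test statistic = 27.349

Group means [40.64, 36.88, 20.60], grand mean 35.208
SSB = Σnᵢ(x̄ᵢ−x̄)² = 1413.338; SSW = ΣΣ(x−x̄ᵢ)² = 542.620
MSB = 1413.338/2 = 706.6689; MSW = 542.620/21 = 25.8391
F = MSB/MSW = 27.3489
df = (2, 21)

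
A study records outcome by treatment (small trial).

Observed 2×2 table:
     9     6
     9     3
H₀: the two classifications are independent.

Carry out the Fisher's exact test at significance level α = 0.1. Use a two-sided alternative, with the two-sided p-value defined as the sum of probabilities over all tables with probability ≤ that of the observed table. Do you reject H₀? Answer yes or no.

Margins: r₁=15, r₂=12, c₁=18, c₂=9, n=27
p_obs = C(15,9)·C(12,9)/C(27,18); sum pmf over tables with pmf ≤ p_obs
p-value (two-sided) = 0.68284
At α=0.1: p ≥ α → fail to reject H₀

reject H₀: no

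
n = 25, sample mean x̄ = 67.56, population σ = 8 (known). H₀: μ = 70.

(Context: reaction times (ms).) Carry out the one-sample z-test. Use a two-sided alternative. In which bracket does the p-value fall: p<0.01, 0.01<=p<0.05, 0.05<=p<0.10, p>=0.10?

SE = σ/√n = 8/√25 = 1.6000
z = (x̄−μ₀)/SE = (67.56−70)/1.6000 = -1.5250
p-value (two-sided) = 0.12726
→ bracket: p>=0.10

p-value bracket: p>=0.10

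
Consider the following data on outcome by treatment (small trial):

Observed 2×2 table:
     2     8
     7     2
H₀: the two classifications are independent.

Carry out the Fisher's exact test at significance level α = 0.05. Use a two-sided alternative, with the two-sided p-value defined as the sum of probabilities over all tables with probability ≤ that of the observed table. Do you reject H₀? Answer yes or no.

reject H₀: yes

Margins: r₁=10, r₂=9, c₁=9, c₂=10, n=19
p_obs = C(10,2)·C(9,7)/C(19,9); sum pmf over tables with pmf ≤ p_obs
p-value (two-sided) = 0.02301
At α=0.05: p < α → reject H₀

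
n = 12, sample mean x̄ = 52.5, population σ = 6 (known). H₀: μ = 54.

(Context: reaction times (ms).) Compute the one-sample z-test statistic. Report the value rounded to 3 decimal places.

test statistic = -0.866

SE = σ/√n = 6/√12 = 1.7321
z = (x̄−μ₀)/SE = (52.5−54)/1.7321 = -0.8660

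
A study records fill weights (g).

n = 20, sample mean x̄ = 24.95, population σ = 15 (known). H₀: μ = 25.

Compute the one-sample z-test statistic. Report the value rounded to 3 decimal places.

test statistic = -0.015

SE = σ/√n = 15/√20 = 3.3541
z = (x̄−μ₀)/SE = (24.95−25)/3.3541 = -0.0149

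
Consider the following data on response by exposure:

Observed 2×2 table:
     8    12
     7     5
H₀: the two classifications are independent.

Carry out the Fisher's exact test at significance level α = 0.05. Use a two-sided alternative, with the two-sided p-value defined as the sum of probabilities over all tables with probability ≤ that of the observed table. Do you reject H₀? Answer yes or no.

Margins: r₁=20, r₂=12, c₁=15, c₂=17, n=32
p_obs = C(20,8)·C(12,7)/C(32,15); sum pmf over tables with pmf ≤ p_obs
p-value (two-sided) = 0.46701
At α=0.05: p ≥ α → fail to reject H₀

reject H₀: no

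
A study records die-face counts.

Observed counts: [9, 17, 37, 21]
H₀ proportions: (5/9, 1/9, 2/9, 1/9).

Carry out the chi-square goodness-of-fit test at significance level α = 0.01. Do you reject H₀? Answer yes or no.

n = 84; E_i = n·p_i = [46.67, 9.33, 18.67, 9.33]
χ² = (9−46.67)²/46.67 + (17−9.33)²/9.33 + (37−18.67)²/18.67 + (21−9.33)²/9.33 = 69.2893
df = 3
p-value (upper-tail) = 0.00000
At α=0.01: p < α → reject H₀

reject H₀: yes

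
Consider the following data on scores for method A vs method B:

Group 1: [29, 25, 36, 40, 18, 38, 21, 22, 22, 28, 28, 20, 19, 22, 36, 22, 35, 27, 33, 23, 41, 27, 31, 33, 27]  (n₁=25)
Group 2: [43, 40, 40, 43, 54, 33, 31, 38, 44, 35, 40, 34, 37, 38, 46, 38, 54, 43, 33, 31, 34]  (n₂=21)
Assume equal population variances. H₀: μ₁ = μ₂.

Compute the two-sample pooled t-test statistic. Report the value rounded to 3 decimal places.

test statistic = -5.737

x̄₁=28.120, s₁=6.845, n₁=25
x̄₂=39.476, s₂=6.493, n₂=21
s_p² = [24·6.845² + 20·6.493²]/44 = 44.7245
SE = √(s_p²·(1/25+1/21)) = 1.9796
t = (28.120−39.476)/1.9796 = -5.7367
df = 44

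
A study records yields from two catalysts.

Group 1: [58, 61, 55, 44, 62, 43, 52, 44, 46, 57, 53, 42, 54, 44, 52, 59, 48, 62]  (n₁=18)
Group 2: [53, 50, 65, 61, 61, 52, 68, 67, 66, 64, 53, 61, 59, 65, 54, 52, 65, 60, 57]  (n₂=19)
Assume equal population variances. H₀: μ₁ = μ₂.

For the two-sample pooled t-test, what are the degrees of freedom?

degrees of freedom = 35

df = n₁ + n₂ − 2 = 18 + 19 − 2 = 35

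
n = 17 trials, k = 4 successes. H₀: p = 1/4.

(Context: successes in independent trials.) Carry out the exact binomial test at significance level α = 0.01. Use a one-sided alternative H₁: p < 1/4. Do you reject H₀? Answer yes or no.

Exact binomial: n=17, k=4, p₀=1/4=0.2500
P(X≤4) from Σ C(n,i)·p₀^i·(1−p₀)^(n−i)
p-value (one-sided, H₁ less) = 0.57389
At α=0.01: p ≥ α → fail to reject H₀

reject H₀: no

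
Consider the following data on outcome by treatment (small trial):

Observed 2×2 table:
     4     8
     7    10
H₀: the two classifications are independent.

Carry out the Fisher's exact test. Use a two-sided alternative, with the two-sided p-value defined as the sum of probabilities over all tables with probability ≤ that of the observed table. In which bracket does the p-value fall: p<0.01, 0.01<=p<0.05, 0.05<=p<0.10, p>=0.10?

p-value bracket: p>=0.10

Margins: r₁=12, r₂=17, c₁=11, c₂=18, n=29
p_obs = C(12,4)·C(17,7)/C(29,11); sum pmf over tables with pmf ≤ p_obs
p-value (two-sided) = 0.71669
→ bracket: p>=0.10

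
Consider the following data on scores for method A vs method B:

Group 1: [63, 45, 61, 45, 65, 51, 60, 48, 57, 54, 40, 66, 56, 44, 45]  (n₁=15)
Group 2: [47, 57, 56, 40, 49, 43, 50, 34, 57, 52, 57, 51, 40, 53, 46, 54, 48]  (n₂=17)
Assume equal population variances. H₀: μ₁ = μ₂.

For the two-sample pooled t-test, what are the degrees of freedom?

degrees of freedom = 30

df = n₁ + n₂ − 2 = 15 + 17 − 2 = 30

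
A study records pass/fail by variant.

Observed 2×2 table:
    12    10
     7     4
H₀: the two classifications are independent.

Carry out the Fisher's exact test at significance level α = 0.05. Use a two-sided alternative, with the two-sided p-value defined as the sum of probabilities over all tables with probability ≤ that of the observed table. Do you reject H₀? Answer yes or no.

reject H₀: no

Margins: r₁=22, r₂=11, c₁=19, c₂=14, n=33
p_obs = C(22,12)·C(11,7)/C(33,19); sum pmf over tables with pmf ≤ p_obs
p-value (two-sided) = 0.71934
At α=0.05: p ≥ α → fail to reject H₀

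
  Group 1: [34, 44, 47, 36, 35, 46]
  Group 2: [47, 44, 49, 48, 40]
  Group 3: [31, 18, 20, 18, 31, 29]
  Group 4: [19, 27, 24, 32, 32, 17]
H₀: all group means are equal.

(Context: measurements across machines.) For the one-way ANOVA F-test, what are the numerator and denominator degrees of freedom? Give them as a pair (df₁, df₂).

degrees of freedom = [3, 19]

k = 4 groups, N = 23 total
df = (k−1, N−k) = (4−1, 23−4) = (3, 19)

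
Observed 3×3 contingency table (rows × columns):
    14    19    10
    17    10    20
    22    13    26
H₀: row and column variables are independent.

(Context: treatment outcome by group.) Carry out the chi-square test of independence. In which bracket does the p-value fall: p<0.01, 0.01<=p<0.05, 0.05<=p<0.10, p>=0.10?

Row totals [43, 47, 61], col totals [53, 42, 56], n=151
χ² = (14−15.09)²/15.09 + (19−11.96)²/11.96 + (10−15.95)²/15.95 + (17−16.50)²/16.50 + (10−13.07)²/13.07 + (20−17.43)²/17.43 + (22−21.41)²/21.41 + (13−16.97)²/16.97 + (26−22.62)²/22.62 = 9.0048
df = 4
p-value (upper-tail) = 0.06098
→ bracket: 0.05<=p<0.10

p-value bracket: 0.05<=p<0.10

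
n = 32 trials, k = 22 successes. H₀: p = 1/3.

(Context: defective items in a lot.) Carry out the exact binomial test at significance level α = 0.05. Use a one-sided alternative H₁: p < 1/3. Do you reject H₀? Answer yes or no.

reject H₀: no

Exact binomial: n=32, k=22, p₀=1/3=0.3333
P(X≤22) from Σ C(n,i)·p₀^i·(1−p₀)^(n−i)
p-value (one-sided, H₁ less) = 0.99999
At α=0.05: p ≥ α → fail to reject H₀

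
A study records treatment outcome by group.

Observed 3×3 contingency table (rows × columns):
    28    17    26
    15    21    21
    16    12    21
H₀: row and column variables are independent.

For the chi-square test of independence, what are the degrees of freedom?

df = (r−1)(c−1) = (3−1)·(3−1) = 4

degrees of freedom = 4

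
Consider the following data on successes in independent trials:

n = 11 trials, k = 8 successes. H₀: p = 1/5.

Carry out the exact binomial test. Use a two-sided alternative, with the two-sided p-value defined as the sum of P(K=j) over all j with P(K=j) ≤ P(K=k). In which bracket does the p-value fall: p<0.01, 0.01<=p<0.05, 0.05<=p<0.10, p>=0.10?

p-value bracket: p<0.01

Exact binomial: n=11, k=8, p₀=1/5=0.2000
P(X=j) = C(n,j)·p₀^j·(1−p₀)^(n−j); p = Σ P(X=j) over j with P(X=j) ≤ P(X=8)
p-value (two-sided) = 0.00024
→ bracket: p<0.01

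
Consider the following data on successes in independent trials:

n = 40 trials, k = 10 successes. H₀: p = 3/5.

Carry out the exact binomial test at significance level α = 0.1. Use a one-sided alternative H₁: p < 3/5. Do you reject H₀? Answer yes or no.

reject H₀: yes

Exact binomial: n=40, k=10, p₀=3/5=0.6000
P(X≤10) from Σ C(n,i)·p₀^i·(1−p₀)^(n−i)
p-value (one-sided, H₁ less) = 0.00001
At α=0.1: p < α → reject H₀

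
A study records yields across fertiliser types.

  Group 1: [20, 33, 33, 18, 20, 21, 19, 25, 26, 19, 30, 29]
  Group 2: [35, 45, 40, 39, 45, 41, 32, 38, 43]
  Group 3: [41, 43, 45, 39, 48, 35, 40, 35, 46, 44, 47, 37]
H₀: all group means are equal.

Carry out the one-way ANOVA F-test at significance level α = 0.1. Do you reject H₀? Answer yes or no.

Group means [24.42, 39.78, 41.67], grand mean 34.879
SSB = Σnᵢ(x̄ᵢ−x̄)² = 2082.376; SSW = ΣΣ(x−x̄ᵢ)² = 733.139
MSB = 2082.376/2 = 1041.1881; MSW = 733.139/30 = 24.4380
F = MSB/MSW = 42.6054
df = (2, 30)
p-value (upper-tail) = 0.00000
At α=0.1: p < α → reject H₀

reject H₀: yes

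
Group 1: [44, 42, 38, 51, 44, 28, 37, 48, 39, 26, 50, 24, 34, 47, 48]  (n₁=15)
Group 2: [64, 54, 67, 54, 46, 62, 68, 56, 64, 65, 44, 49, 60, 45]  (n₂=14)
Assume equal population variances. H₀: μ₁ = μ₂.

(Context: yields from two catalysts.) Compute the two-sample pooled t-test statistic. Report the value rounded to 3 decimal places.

test statistic = -5.297

x̄₁=40.000, s₁=8.783, n₁=15
x̄₂=57.000, s₂=8.476, n₂=14
s_p² = [14·8.783² + 13·8.476²]/27 = 74.5926
SE = √(s_p²·(1/15+1/14)) = 3.2095
t = (40.000−57.000)/3.2095 = -5.2968
df = 27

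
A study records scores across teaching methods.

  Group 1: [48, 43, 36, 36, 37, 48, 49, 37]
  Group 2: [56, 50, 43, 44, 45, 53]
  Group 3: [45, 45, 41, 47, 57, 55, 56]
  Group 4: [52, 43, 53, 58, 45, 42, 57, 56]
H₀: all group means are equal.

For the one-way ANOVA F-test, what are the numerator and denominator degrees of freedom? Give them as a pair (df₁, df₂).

k = 4 groups, N = 29 total
df = (k−1, N−k) = (4−1, 29−4) = (3, 25)

degrees of freedom = [3, 25]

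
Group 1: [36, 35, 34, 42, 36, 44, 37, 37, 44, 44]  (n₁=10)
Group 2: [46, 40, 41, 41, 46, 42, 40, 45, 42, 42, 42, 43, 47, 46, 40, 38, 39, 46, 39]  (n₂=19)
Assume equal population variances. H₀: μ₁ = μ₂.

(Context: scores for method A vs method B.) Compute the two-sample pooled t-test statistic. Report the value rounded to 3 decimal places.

test statistic = -2.684

x̄₁=38.900, s₁=4.095, n₁=10
x̄₂=42.368, s₂=2.833, n₂=19
s_p² = [9·4.095² + 18·2.833²]/27 = 10.9378
SE = √(s_p²·(1/10+1/19)) = 1.2921
t = (38.900−42.368)/1.2921 = -2.6844
df = 27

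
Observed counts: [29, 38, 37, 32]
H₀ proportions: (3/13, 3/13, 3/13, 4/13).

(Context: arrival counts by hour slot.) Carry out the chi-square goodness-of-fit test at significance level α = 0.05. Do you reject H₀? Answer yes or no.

reject H₀: no

n = 136; E_i = n·p_i = [31.38, 31.38, 31.38, 41.85]
χ² = (29−31.38)²/31.38 + (38−31.38)²/31.38 + (37−31.38)²/31.38 + (32−41.85)²/41.85 = 4.8971
df = 3
p-value (upper-tail) = 0.17949
At α=0.05: p ≥ α → fail to reject H₀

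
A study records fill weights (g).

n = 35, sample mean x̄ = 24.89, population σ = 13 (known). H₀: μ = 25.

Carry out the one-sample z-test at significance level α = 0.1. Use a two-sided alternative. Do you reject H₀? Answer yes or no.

reject H₀: no

SE = σ/√n = 13/√35 = 2.1974
z = (x̄−μ₀)/SE = (24.89−25)/2.1974 = -0.0501
p-value (two-sided) = 0.96008
At α=0.1: p ≥ α → fail to reject H₀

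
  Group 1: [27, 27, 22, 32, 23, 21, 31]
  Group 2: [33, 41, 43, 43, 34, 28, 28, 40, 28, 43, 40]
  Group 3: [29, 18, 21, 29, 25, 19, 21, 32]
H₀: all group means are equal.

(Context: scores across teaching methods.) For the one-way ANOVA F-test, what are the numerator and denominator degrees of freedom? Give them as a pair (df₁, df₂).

degrees of freedom = [2, 23]

k = 3 groups, N = 26 total
df = (k−1, N−k) = (3−1, 26−3) = (2, 23)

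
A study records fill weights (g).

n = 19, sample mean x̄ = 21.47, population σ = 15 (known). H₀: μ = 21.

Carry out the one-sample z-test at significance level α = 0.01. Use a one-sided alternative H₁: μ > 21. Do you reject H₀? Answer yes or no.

SE = σ/√n = 15/√19 = 3.4412
z = (x̄−μ₀)/SE = (21.47−21)/3.4412 = 0.1366
p-value (one-sided, H₁ greater) = 0.44568
At α=0.01: p ≥ α → fail to reject H₀

reject H₀: no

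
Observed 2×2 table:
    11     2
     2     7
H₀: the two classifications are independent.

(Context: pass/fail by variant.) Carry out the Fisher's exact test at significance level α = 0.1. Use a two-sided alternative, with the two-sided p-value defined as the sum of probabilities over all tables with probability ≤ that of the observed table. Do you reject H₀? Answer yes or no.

reject H₀: yes

Margins: r₁=13, r₂=9, c₁=13, c₂=9, n=22
p_obs = C(13,11)·C(9,2)/C(22,13); sum pmf over tables with pmf ≤ p_obs
p-value (two-sided) = 0.00732
At α=0.1: p < α → reject H₀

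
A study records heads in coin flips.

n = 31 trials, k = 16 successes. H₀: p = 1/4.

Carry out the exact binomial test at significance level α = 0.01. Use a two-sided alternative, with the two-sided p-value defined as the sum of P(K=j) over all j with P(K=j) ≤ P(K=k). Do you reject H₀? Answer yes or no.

Exact binomial: n=31, k=16, p₀=1/4=0.2500
P(X=j) = C(n,j)·p₀^j·(1−p₀)^(n−j); p = Σ P(X=j) over j with P(X=j) ≤ P(X=16)
p-value (two-sided) = 0.00144
At α=0.01: p < α → reject H₀

reject H₀: yes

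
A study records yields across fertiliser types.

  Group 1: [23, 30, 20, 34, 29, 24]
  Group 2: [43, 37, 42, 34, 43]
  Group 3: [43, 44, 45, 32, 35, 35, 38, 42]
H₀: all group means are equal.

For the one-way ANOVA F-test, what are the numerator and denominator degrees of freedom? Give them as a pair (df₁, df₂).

degrees of freedom = [2, 16]

k = 3 groups, N = 19 total
df = (k−1, N−k) = (3−1, 19−3) = (2, 16)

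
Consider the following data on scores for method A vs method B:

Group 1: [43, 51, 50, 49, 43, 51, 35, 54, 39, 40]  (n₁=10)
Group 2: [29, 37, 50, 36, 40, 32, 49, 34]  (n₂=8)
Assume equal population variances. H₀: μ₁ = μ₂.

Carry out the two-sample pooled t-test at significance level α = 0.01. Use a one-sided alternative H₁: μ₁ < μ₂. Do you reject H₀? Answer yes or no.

reject H₀: no

x̄₁=45.500, s₁=6.329, n₁=10
x̄₂=38.375, s₂=7.615, n₂=8
s_p² = [9·6.329² + 7·7.615²]/16 = 47.8984
SE = √(s_p²·(1/10+1/8)) = 3.2829
t = (45.500−38.375)/3.2829 = 2.1704
df = 16
p-value (one-sided, H₁ less) = 0.97731
At α=0.01: p ≥ α → fail to reject H₀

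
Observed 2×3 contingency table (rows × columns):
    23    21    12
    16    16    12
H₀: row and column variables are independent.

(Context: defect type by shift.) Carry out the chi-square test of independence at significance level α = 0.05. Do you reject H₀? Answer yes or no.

reject H₀: no

Row totals [56, 44], col totals [39, 37, 24], n=100
χ² = (23−21.84)²/21.84 + (21−20.72)²/20.72 + (12−13.44)²/13.44 + (16−17.16)²/17.16 + (16−16.28)²/16.28 + (12−10.56)²/10.56 = 0.4993
df = 2
p-value (upper-tail) = 0.77908
At α=0.05: p ≥ α → fail to reject H₀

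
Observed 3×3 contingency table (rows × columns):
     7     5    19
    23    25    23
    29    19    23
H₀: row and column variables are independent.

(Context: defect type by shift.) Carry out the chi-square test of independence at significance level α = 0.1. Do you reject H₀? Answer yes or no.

reject H₀: yes

Row totals [31, 71, 71], col totals [59, 49, 65], n=173
χ² = (7−10.57)²/10.57 + (5−8.78)²/8.78 + (19−11.65)²/11.65 + (23−24.21)²/24.21 + (25−20.11)²/20.11 + (23−26.68)²/26.68 + (29−24.21)²/24.21 + (19−20.11)²/20.11 + (23−26.68)²/26.68 = 10.7466
df = 4
p-value (upper-tail) = 0.02956
At α=0.1: p < α → reject H₀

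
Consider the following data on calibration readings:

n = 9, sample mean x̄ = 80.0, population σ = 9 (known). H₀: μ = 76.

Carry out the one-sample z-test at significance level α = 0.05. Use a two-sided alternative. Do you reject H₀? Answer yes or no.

SE = σ/√n = 9/√9 = 3.0000
z = (x̄−μ₀)/SE = (80.0−76)/3.0000 = 1.3333
p-value (two-sided) = 0.18242
At α=0.05: p ≥ α → fail to reject H₀

reject H₀: no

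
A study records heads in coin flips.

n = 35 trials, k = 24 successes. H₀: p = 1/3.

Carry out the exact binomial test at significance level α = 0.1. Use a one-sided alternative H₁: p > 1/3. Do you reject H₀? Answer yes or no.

Exact binomial: n=35, k=24, p₀=1/3=0.3333
P(X≥24) from Σ C(n,i)·p₀^i·(1−p₀)^(n−i)
p-value (one-sided, H₁ greater) = 0.00002
At α=0.1: p < α → reject H₀

reject H₀: yes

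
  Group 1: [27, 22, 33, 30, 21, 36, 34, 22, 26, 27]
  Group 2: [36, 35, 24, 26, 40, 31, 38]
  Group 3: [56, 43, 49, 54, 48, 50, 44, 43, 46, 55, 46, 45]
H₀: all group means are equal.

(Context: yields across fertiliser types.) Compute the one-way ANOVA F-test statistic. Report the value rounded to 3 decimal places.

Group means [27.80, 32.86, 48.25], grand mean 37.483
SSB = Σnᵢ(x̄ᵢ−x̄)² = 2478.534; SSW = ΣΣ(x−x̄ᵢ)² = 712.707
MSB = 2478.534/2 = 1239.2671; MSW = 712.707/26 = 27.4118
F = MSB/MSW = 45.2092
df = (2, 26)

test statistic = 45.209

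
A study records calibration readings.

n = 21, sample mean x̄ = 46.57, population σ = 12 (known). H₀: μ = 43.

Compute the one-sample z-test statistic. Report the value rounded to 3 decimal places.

SE = σ/√n = 12/√21 = 2.6186
z = (x̄−μ₀)/SE = (46.57−43)/2.6186 = 1.3633

test statistic = 1.363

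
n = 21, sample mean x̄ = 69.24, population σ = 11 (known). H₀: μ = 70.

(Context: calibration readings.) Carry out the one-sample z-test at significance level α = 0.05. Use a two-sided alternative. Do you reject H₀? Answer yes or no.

reject H₀: no

SE = σ/√n = 11/√21 = 2.4004
z = (x̄−μ₀)/SE = (69.24−70)/2.4004 = -0.3166
p-value (two-sided) = 0.75154
At α=0.05: p ≥ α → fail to reject H₀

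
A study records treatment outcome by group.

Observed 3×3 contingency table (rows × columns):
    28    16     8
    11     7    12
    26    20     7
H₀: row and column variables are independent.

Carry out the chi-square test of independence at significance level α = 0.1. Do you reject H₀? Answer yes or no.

Row totals [52, 30, 53], col totals [65, 43, 27], n=135
χ² = (28−25.04)²/25.04 + (16−16.56)²/16.56 + (8−10.40)²/10.40 + (11−14.44)²/14.44 + (7−9.56)²/9.56 + (12−6.00)²/6.00 + (26−25.52)²/25.52 + (20−16.88)²/16.88 + (7−10.60)²/10.60 = 10.2363
df = 4
p-value (upper-tail) = 0.03663
At α=0.1: p < α → reject H₀

reject H₀: yes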